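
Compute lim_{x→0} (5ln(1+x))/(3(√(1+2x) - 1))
Both numerator and denominator → 0 as x → 0; this is a 0/0 indeterminate form.
Expand each to leading order near x = 0: numerator ~ 5·x, denominator ~ 3·x.
The limit of the ratio is 5/3.

Final answer: 5/3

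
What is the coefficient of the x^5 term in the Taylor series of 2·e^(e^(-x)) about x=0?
Expand to order 5: 2·e^(e^(-x)) = -13·e·x^5/15 + 5·e·x^4/4 - 5·e·x^3/3 + 2·e·x^2 - 2·e·x + 2·e + O(x^6).
The coefficient of x^5 is -13·e/15.

Final answer: -13·e/15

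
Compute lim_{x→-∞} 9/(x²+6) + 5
Evaluate the dominant behaviour as x → -∞; each term tends to a finite value or vanishes.
Limit = 5.

Final answer: 5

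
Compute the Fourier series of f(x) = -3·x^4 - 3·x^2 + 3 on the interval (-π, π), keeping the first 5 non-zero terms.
(-132 + 24·π^2)·cos(x) + (6 - 6·π^2)·cos(2·x) + (-4/9 + 8·π^2/3)·cos(3·x) + (-3·π^2/2 - 3/16)·cos(4·x) - 3·π^4/5 - π^2 + 3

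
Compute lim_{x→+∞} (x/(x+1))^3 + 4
As x → +∞: x/(x+1) = 1/(1 + 1/x) → 1, and the 3rd power of a limit-1 base also → 1; with the additive constant, 1 + 4 = 5.
Limit = 5.

Final answer: 5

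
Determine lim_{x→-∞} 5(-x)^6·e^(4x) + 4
The product is a 0·∞ indeterminate form at x → -∞.
Rewrite the product as 5(-x)^6 / e^(-4x) (an ∞/∞ form) and apply L'Hôpital, or use the standard hierarchy e^(4|x|) ≫ |(-x)^6| as x → -∞.
The indeterminate product → 0, so the limit = 4.

Final answer: 4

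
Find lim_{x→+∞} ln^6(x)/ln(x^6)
This is an ∞/∞ indeterminate form as x → +∞.
Write ln(x^6) = 6·ln(x), reducing the quotient to ln^5(x)/6 → ∞.
Limit = ∞.

Final answer: ∞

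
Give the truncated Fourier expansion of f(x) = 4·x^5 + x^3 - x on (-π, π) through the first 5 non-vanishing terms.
(-158·π^2 + 8·π^4 + 946)·sin(x) + (-4·π^4 - 55/2 + 19·π^2)·sin(2·x) + (-142·π^2/27 + 230/81 + 8·π^4/3)·sin(3·x) + (-2·π^4 - 1/4 + 2·π^2)·sin(4·x) + (-22·π^2/25 - 118/625 + 8·π^4/5)·sin(5·x)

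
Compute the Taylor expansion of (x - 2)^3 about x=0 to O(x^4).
x^3 - 6·x^2 + 12·x - 8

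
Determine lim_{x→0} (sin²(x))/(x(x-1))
Both numerator and denominator → 0 as x → 0; this is a 0/0 indeterminate form.
Expand each to leading order near x = 0: numerator ~ x^2, denominator ~ -x.
The limit of the ratio is 0.

Final answer: 0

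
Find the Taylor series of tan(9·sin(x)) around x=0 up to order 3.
483·x^3/2 + 9·x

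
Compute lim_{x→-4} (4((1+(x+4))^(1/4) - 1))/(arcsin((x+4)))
Both numerator and denominator → 0 as x → -4; this is a 0/0 indeterminate form.
Expand each to leading order near x = -4: numerator ~ (x + 4), denominator ~ (x + 4).
The limit of the ratio is 1.

Final answer: 1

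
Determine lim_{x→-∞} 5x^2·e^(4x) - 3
The product is a 0·∞ indeterminate form at x → -∞.
Rewrite the product as 5x^2 / e^(-4x) (an ∞/∞ form) and apply L'Hôpital, or use the standard hierarchy e^(4|x|) ≫ |x^2| as x → -∞.
The indeterminate product → 0, so the limit = -3.

Final answer: -3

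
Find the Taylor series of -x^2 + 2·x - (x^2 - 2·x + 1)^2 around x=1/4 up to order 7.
31/256 + 51·(x - 1/4)/16 - 35·(x - 1/4)^2/8 + 3·(x - 1/4)^3 - (x - 1/4)^4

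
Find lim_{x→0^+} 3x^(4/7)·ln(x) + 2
The product is a 0·∞ indeterminate form at x → 0⁺.
Rewrite the product as 3·ln(x) / x^(-4/7) and apply L'Hôpital, or use the standard hierarchy x^(-4/7) ≫ |ln x| as x → 0⁺.
The indeterminate product → 0, so the limit = 2.

Final answer: 2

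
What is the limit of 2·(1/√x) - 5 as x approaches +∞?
Evaluate the dominant behaviour as x → +∞; each term tends to a finite value or vanishes.
Limit = -5.

Final answer: -5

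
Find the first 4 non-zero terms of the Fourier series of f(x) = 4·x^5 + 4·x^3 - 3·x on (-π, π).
(-152·π^2 + 8·π^4 + 906)·sin(x) + (-4·π^4 - 21 + 16·π^2)·sin(2·x) + (-88·π^2/27 + 14/81 + 8·π^4/3)·sin(3·x) + (-2·π^4 + 21/16 + π^2/2)·sin(4·x)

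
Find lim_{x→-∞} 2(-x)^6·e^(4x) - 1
The product is a 0·∞ indeterminate form at x → -∞.
Rewrite the product as 2(-x)^6 / e^(-4x) (an ∞/∞ form) and apply L'Hôpital, or use the standard hierarchy e^(4|x|) ≫ |(-x)^6| as x → -∞.
The indeterminate product → 0, so the limit = -1.

Final answer: -1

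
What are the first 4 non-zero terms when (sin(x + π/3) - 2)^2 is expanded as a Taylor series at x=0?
x^3·(-2 + √(3)/2)^2·(-√(3)/(4·(-2 + √(3)/2)^2) - 1/(6·(-2 + √(3)/2))) + x^2·(-2 + √(3)/2)^2·(1/(4·(-2 + √(3)/2)^2) - √(3)/(2·(-2 + √(3)/2))) + x·(-2 + √(3)/2) + (-2 + √(3)/2)^2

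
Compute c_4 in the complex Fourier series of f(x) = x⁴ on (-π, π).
Compute the real Fourier coefficients first: a_4 = -3/16 + π^2/2, b_4 = 0.
Then c_4 = (a_4 − i·b_4)/2 = -3/32 + π^2/4.

Final answer: -3/32 + π^2/4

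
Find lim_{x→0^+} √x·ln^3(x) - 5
The product is a 0·∞ indeterminate form at x → 0⁺.
Rewrite the product as ln^3(x) / x^(-1/2) and apply L'Hôpital, or use the standard hierarchy x^(-1/2) ≫ |ln x|^3 as x → 0⁺.
The indeterminate product → 0, so the limit = -5.

Final answer: -5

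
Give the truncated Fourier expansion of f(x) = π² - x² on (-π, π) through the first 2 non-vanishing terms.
4·cos(x) + 2·π^2/3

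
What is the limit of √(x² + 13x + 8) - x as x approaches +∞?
This is an ∞ − ∞ indeterminate form.
Multiply and divide by the conjugate √(x²+13x + 8) + x; the x² terms cancel, leaving (13x + 8)/(√(x²+13x + 8)+x) → 13/2.
Limit = 13/2.

Final answer: 13/2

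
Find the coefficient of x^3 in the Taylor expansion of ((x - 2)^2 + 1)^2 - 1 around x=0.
Expand to order 3: ((x - 2)^2 + 1)^2 - 1 = -8·x^3 + 26·x^2 - 40·x + 24 + O(x^4).
The coefficient of x^3 is -8.

Final answer: -8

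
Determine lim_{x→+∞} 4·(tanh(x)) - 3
Evaluate the dominant behaviour as x → +∞; each term tends to a finite value or vanishes.
Limit = 1.

Final answer: 1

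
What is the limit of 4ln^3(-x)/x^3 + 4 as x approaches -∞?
The quotient is an ∞/∞ indeterminate form as x → -∞.
Compare growth rates of the dominant terms (exponentials ≫ polynomials ≫ logarithms), or apply L'Hôpital's rule; the quotient → 0.
Adding the constant: 0 + 4 = 4. Limit = 4.

Final answer: 4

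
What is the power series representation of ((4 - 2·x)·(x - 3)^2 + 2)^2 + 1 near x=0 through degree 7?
4·x^6 - 64·x^5 + 424·x^4 - 1496·x^3 + 2980·x^2 - 3192·x + 1445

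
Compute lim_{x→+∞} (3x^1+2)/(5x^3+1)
This is an ∞/∞ indeterminate form as x → +∞.
Divide numerator and denominator by x^3 and let the lower-order terms vanish; the numerator's degree 1 is below the denominator's degree 3, so the quotient → 0.
Limit = 0.

Final answer: 0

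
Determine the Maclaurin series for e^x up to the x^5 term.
x^5/120 + x^4/24 + x^3/6 + x^2/2 + x + 1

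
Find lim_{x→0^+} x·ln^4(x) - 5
The product is a 0·∞ indeterminate form at x → 0⁺.
Rewrite the product as ln^4(x) / x^(-1) and apply L'Hôpital, or use the standard hierarchy x^(-1) ≫ |ln x|^4 as x → 0⁺.
The indeterminate product → 0, so the limit = -5.

Final answer: -5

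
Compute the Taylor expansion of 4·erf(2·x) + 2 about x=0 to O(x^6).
128·x^5/(5·√(π)) - 64·x^3/(3·√(π)) + 16·x/√(π) + 2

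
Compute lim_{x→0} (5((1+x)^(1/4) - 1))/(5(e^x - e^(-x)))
Both numerator and denominator → 0 as x → 0; this is a 0/0 indeterminate form.
Expand each to leading order near x = 0: numerator ~ 5·x/4, denominator ~ 10·x.
The limit of the ratio is 1/8.

Final answer: 1/8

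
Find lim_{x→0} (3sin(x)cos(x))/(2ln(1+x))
Both numerator and denominator → 0 as x → 0; this is a 0/0 indeterminate form.
Expand each to leading order near x = 0: numerator ~ 3·x, denominator ~ 2·x.
The limit of the ratio is 3/2.

Final answer: 3/2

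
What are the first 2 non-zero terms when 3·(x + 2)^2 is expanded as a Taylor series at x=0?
12·x + 12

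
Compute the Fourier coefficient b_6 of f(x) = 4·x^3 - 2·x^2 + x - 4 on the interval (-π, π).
b_6 = (1/π) ∫_{-π}^{π} f(x)·sin(6x) dx.
Evaluate the integral (use parity and integration by parts as needed): b_6 = -4·π^2/3 - 1/9.

Final answer: -4·π^2/3 - 1/9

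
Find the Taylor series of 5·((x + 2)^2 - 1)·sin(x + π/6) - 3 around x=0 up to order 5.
x^5·(5/12 - 17·√(3)/48) + x^4·(-5·√(3)/3 - 15/16) + x^3·(-5 + 5·√(3)/4) + x^2·(-5/4 + 10·√(3)) + x·(10 + 15·√(3)/2) + 9/2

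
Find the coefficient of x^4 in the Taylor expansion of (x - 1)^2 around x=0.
Expand to order 4: (x - 1)^2 = x^2 - 2·x + 1 + O(x^5).
The coefficient of x^4 is 0.

Final answer: 0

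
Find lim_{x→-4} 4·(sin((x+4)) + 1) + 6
Direct substitution at x = -4 gives 10.

Final answer: 10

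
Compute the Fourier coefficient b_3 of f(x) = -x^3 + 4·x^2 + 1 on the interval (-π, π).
b_3 = (1/π) ∫_{-π}^{π} f(x)·sin(3x) dx.
Evaluate the integral (use parity and integration by parts as needed): b_3 = 4/9 - 2·π^2/3.

Final answer: 4/9 - 2·π^2/3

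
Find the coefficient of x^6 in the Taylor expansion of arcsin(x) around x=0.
Expand to order 6: arcsin(x) = 3·x^5/40 + x^3/6 + x + O(x^7).
The coefficient of x^6 is 0.

Final answer: 0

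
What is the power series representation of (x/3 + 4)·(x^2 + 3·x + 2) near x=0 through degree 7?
x^3/3 + 5·x^2 + 38·x/3 + 8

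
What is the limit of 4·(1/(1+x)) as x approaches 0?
Direct substitution at x = 0 gives 4.

Final answer: 4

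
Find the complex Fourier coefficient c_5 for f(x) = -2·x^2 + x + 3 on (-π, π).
Compute the real Fourier coefficients first: a_5 = 8/25, b_5 = 2/5.
Then c_5 = (a_5 − i·b_5)/2 = 4/25 - i/5.

Final answer: 4/25 - i/5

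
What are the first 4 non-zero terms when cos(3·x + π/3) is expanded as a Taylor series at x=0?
9·√(3)·x^3/4 - 9·x^2/4 - 3·√(3)·x/2 + 1/2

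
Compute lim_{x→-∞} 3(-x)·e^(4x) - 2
The product is a 0·∞ indeterminate form at x → -∞.
Rewrite the product as 3(-x) / e^(-4x) (an ∞/∞ form) and apply L'Hôpital, or use the standard hierarchy e^(4|x|) ≫ |(-x)| as x → -∞.
The indeterminate product → 0, so the limit = -2.

Final answer: -2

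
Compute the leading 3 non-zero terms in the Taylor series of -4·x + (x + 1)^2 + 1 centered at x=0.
x^2 - 2·x + 2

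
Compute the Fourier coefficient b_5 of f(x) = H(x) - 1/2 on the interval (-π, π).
b_5 = (1/π) ∫_{-π}^{π} f(x)·sin(5x) dx.
Evaluate the integral (use parity and integration by parts as needed): b_5 = 2/(5·π).

Final answer: 2/(5·π)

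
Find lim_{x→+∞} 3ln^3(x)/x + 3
The quotient is an ∞/∞ indeterminate form as x → +∞.
The polynomial denominator x dominates the logarithmic numerator (any positive power of x ≫ ln^3(x) as x → ∞), so the quotient → 0.
Adding the constant: 0 + 3 = 3. Limit = 3.

Final answer: 3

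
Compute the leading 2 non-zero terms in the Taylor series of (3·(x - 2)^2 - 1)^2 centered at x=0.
121 - 264·x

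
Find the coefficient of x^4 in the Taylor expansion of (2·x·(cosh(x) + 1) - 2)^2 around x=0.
Expand to order 4: (2·x·(cosh(x) + 1) - 2)^2 = 8·x^4 - 4·x^3 + 16·x^2 - 16·x + 4 + O(x^5).
The coefficient of x^4 is 8.

Final answer: 8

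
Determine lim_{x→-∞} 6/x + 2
Evaluate the dominant behaviour as x → -∞; each term tends to a finite value or vanishes.
Limit = 2.

Final answer: 2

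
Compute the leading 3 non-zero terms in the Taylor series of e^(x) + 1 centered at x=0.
x^2/2 + x + 2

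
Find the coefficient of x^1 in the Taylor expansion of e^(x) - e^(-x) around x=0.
Expand to order 1: e^(x) - e^(-x) = 2·x + O(x^2).
The coefficient of x^1 is 2.

Final answer: 2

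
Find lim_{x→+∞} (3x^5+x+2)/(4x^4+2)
This is an ∞/∞ indeterminate form as x → +∞.
Divide numerator and denominator by x^5 and let the lower-order terms vanish; the numerator's degree 5 exceeds the denominator's degree 4, so the quotient diverges.
Limit = ∞.

Final answer: ∞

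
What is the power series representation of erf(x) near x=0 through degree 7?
-x^7/(21·√(π)) + x^5/(5·√(π)) - 2·x^3/(3·√(π)) + 2·x/√(π)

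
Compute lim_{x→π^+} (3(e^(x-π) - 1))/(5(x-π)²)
Both numerator and denominator → 0 as x → π^+; this is a 0/0 indeterminate form.
Expand each to leading order near x = π: numerator ~ 3·(x - π), denominator ~ 5·(x - π)^2.
The limit of the ratio is ∞.

Final answer: ∞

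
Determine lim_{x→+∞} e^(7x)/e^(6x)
This is an ∞/∞ indeterminate form as x → +∞.
Rewrite e^(7x)/e^(6x) = e^((7−6)x) = e^(x); the exponent coefficient is 1 > 0 so e^(x) → ∞.
Limit = ∞.

Final answer: ∞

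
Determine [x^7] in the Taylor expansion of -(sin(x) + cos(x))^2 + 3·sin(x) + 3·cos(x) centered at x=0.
Expand to order 7: -(sin(x) + cos(x))^2 + 3·sin(x) + 3·cos(x) = 25·x^7/1008 - x^6/240 - 29·x^5/120 + x^4/8 + 5·x^3/6 - 3·x^2/2 + x + 2 + O(x^8).
The coefficient of x^7 is 25/1008.

Final answer: 25/1008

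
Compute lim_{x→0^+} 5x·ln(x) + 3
The product is a 0·∞ indeterminate form at x → 0⁺.
Rewrite the product as 5·ln(x) / x^(-1) and apply L'Hôpital, or use the standard hierarchy x^(-1) ≫ |ln x| as x → 0⁺.
The indeterminate product → 0, so the limit = 3.

Final answer: 3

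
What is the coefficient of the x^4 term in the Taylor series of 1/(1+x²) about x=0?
Expand to order 4: 1/(1+x²) = x^4 - x^2 + 1 + O(x^5).
The coefficient of x^4 is 1.

Final answer: 1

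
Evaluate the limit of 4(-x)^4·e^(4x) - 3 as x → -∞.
The product is a 0·∞ indeterminate form at x → -∞.
Rewrite the product as 4(-x)^4 / e^(-4x) (an ∞/∞ form) and apply L'Hôpital, or use the standard hierarchy e^(4|x|) ≫ |(-x)^4| as x → -∞.
The indeterminate product → 0, so the limit = -3.

Final answer: -3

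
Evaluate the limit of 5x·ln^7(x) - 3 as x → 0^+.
The product is a 0·∞ indeterminate form at x → 0⁺.
Rewrite the product as 5·ln^7(x) / x^(-1) and apply L'Hôpital, or use the standard hierarchy x^(-1) ≫ |ln x|^7 as x → 0⁺.
The indeterminate product → 0, so the limit = -3.

Final answer: -3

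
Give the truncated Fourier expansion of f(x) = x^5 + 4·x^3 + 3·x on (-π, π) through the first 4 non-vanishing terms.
(-32·π^2 + 2·π^4 + 198)·sin(x) + (-π^4 - 9/2 + π^2)·sin(2·x) + (98/81 + 32·π^2/27 + 2·π^4/3)·sin(3·x) + (-π^4/2 - 11·π^2/8 - 63/64)·sin(4·x)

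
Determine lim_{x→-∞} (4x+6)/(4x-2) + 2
Evaluate the dominant behaviour as x → -∞; each term tends to a finite value or vanishes.
Limit = 3.

Final answer: 3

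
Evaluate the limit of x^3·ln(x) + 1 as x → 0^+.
The product is a 0·∞ indeterminate form at x → 0⁺.
Rewrite the product as ln(x) / x^(-3) and apply L'Hôpital, or use the standard hierarchy x^(-3) ≫ |ln x| as x → 0⁺.
The indeterminate product → 0, so the limit = 1.

Final answer: 1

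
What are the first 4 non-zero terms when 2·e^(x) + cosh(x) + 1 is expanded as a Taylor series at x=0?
x^3/3 + 3·x^2/2 + 2·x + 4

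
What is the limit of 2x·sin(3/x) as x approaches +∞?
As x → +∞: let u = 3/x → 0⁺; then 2·x·sin(3/x) = 2·3·sin(u)/u → 2·3·1 = 6.
Limit = 6.

Final answer: 6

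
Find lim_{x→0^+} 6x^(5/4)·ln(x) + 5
The product is a 0·∞ indeterminate form at x → 0⁺.
Rewrite the product as 6·ln(x) / x^(-5/4) and apply L'Hôpital, or use the standard hierarchy x^(-5/4) ≫ |ln x| as x → 0⁺.
The indeterminate product → 0, so the limit = 5.

Final answer: 5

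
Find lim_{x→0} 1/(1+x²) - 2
Direct substitution at x = 0 gives -1.

Final answer: -1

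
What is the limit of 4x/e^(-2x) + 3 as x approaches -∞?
The quotient is an ∞/∞ indeterminate form as x → -∞.
Compare growth rates of the dominant terms (exponentials ≫ polynomials ≫ logarithms), or apply L'Hôpital's rule; the quotient → 0.
Adding the constant: 0 + 3 = 3. Limit = 3.

Final answer: 3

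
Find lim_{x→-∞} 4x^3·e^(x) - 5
The product is a 0·∞ indeterminate form at x → -∞.
Rewrite the product as 4x^3 / e^(-x) (an ∞/∞ form) and apply L'Hôpital, or use the standard hierarchy e^(|x|) ≫ |x^3| as x → -∞.
The indeterminate product → 0, so the limit = -5.

Final answer: -5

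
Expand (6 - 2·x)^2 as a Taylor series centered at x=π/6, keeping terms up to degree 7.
-4·π + π^2/9 + 36 + (-24 + 4·π/3)·(x - π/6) + 4·(x - π/6)^2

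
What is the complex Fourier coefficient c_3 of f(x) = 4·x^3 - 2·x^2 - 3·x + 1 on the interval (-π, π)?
Compute the real Fourier coefficients first: a_3 = 8/9, b_3 = -34/9 + 8·π^2/3.
Then c_3 = (a_3 − i·b_3)/2 = 4/9 - 4·i·π^2/3 + 17·i/9.

Final answer: 4/9 - 4·i·π^2/3 + 17·i/9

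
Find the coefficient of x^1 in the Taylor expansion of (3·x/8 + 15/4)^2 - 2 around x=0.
Expand to order 1: (3·x/8 + 15/4)^2 - 2 = 45·x/16 + 193/16 + O(x^2).
The coefficient of x^1 is 45/16.

Final answer: 45/16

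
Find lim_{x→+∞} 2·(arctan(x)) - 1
Evaluate the dominant behaviour as x → +∞; each term tends to a finite value or vanishes.
Limit = -1 + π.

Final answer: -1 + π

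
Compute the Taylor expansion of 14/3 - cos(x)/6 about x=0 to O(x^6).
-x^4/144 + x^2/12 + 9/2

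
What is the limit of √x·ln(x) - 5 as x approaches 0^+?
The product is a 0·∞ indeterminate form at x → 0⁺.
Rewrite the product as ln(x) / x^(-1/2) and apply L'Hôpital, or use the standard hierarchy x^(-1/2) ≫ |ln x| as x → 0⁺.
The indeterminate product → 0, so the limit = -5.

Final answer: -5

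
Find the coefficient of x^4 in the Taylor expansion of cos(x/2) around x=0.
Expand to order 4: cos(x/2) = x^4/384 - x^2/8 + 1 + O(x^5).
The coefficient of x^4 is 1/384.

Final answer: 1/384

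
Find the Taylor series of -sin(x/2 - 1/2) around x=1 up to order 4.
-(x - 1)/2 + (x - 1)^3/48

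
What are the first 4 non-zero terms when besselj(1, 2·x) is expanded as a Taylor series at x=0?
-x^7/144 + x^5/12 - x^3/2 + x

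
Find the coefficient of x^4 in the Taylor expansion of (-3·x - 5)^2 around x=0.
Expand to order 4: (-3·x - 5)^2 = 9·x^2 + 30·x + 25 + O(x^5).
The coefficient of x^4 is 0.

Final answer: 0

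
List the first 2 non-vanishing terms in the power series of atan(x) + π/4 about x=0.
x + π/4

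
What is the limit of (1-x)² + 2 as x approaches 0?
Direct substitution at x = 0 gives 3.

Final answer: 3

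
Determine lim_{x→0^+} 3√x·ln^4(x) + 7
The product is a 0·∞ indeterminate form at x → 0⁺.
Rewrite the product as 3·ln^4(x) / x^(-1/2) and apply L'Hôpital, or use the standard hierarchy x^(-1/2) ≫ |ln x|^4 as x → 0⁺.
The indeterminate product → 0, so the limit = 7.

Final answer: 7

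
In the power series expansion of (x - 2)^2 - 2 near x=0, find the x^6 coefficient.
Expand to order 6: (x - 2)^2 - 2 = x^2 - 4·x + 2 + O(x^7).
The coefficient of x^6 is 0.

Final answer: 0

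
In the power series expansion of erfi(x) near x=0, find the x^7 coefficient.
Expand to order 7: erfi(x) = x^7/(21·√(π)) + x^5/(5·√(π)) + 2·x^3/(3·√(π)) + 2·x/√(π) + O(x^8).
The coefficient of x^7 is 1/(21·√(π)).

Final answer: 1/(21·√(π))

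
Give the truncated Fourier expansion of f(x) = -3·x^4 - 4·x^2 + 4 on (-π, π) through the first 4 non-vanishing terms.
(-128 + 24·π^2)·cos(x) + (5 - 6·π^2)·cos(2·x) + 8·π^2·cos(3·x)/3 - 3·π^4/5 - 4·π^2/3 + 4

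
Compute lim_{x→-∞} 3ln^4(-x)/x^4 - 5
The quotient is an ∞/∞ indeterminate form as x → -∞.
Compare growth rates of the dominant terms (exponentials ≫ polynomials ≫ logarithms), or apply L'Hôpital's rule; the quotient → 0.
Adding the constant: 0 - 5 = -5. Limit = -5.

Final answer: -5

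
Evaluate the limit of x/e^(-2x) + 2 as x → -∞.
The quotient is an ∞/∞ indeterminate form as x → -∞.
Compare growth rates of the dominant terms (exponentials ≫ polynomials ≫ logarithms), or apply L'Hôpital's rule; the quotient → 0.
Adding the constant: 0 + 2 = 2. Limit = 2.

Final answer: 2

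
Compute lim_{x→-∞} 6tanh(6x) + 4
Evaluate the dominant behaviour as x → -∞; each term tends to a finite value or vanishes.
Limit = -2.

Final answer: -2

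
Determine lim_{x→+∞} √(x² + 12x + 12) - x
This is an ∞ − ∞ indeterminate form.
Multiply and divide by the conjugate √(x²+12x + 12) + x; the x² terms cancel, leaving (12x + 12)/(√(x²+12x + 12)+x) → 12/2 = 6.
Limit = 6.

Final answer: 6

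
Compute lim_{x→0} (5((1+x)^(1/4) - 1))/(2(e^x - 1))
Both numerator and denominator → 0 as x → 0; this is a 0/0 indeterminate form.
Expand each to leading order near x = 0: numerator ~ 5·x/4, denominator ~ 2·x.
The limit of the ratio is 5/8.

Final answer: 5/8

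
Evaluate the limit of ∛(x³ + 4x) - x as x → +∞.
This is an ∞ − ∞ indeterminate form.
Multiply by (A² + AB + B²)/(A² + AB + B²) where A = ∛(x³+4x), B = x to use A³ − B³ = (A−B)(A²+AB+B²); the x³ terms cancel, leaving (4x)/(A²+AB+B²) with denominator ~ 3x², so the limit is 0.
Limit = 0.

Final answer: 0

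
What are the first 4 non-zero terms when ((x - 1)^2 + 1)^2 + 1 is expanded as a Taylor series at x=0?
-4·x^3 + 8·x^2 - 8·x + 5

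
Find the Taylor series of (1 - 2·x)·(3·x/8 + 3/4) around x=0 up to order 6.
-3·x^2/4 - 9·x/8 + 3/4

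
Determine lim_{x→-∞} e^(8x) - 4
Evaluate the dominant behaviour as x → -∞; each term tends to a finite value or vanishes.
Limit = -4.

Final answer: -4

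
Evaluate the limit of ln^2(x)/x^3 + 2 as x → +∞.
The quotient is an ∞/∞ indeterminate form as x → +∞.
The polynomial denominator x^3 dominates the logarithmic numerator (any positive power of x ≫ ln^2(x) as x → ∞), so the quotient → 0.
Adding the constant: 0 + 2 = 2. Limit = 2.

Final answer: 2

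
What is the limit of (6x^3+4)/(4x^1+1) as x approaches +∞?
This is an ∞/∞ indeterminate form as x → +∞.
Divide numerator and denominator by x^3 and let the lower-order terms vanish; the numerator's degree 3 exceeds the denominator's degree 1, so the quotient diverges.
Limit = ∞.

Final answer: ∞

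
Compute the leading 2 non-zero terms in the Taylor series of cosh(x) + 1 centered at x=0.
x^2/2 + 2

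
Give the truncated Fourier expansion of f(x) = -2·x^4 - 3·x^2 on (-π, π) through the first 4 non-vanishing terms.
(-84 + 16·π^2)·cos(x) + (3 - 4·π^2)·cos(2·x) + (4/27 + 16·π^2/9)·cos(3·x) - 2·π^4/5 - π^2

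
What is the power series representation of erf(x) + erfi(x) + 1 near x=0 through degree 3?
4·x/√(π) + 1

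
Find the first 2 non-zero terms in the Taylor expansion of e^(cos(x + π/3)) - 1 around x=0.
-√(3)·x·e^(1/2)/2 - 1 + e^(1/2)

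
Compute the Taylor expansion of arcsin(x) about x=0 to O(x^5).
x^3/6 + x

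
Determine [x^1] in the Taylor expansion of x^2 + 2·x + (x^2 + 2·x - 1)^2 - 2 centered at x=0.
Expand to order 1: x^2 + 2·x + (x^2 + 2·x - 1)^2 - 2 = -2·x - 1 + O(x^2).
The coefficient of x^1 is -2.

Final answer: -2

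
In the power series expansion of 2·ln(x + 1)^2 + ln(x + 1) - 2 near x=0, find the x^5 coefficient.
Expand to order 5: 2·ln(x + 1)^2 + ln(x + 1) - 2 = -22·x^5/15 + 19·x^4/12 - 5·x^3/3 + 3·x^2/2 + x - 2 + O(x^6).
The coefficient of x^5 is -22/15.

Final answer: -22/15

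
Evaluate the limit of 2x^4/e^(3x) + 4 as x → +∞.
The quotient is an ∞/∞ indeterminate form as x → +∞.
The exponential denominator e^(3x) dominates the polynomial numerator (e^x ≫ x^4 as x → ∞), so the quotient → 0.
Adding the constant: 0 + 4 = 4. Limit = 4.

Final answer: 4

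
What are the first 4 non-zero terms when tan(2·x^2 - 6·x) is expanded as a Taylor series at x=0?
72·x^4 - 72·x^3 + 2·x^2 - 6·x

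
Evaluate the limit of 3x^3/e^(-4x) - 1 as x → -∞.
The quotient is an ∞/∞ indeterminate form as x → -∞.
Compare growth rates of the dominant terms (exponentials ≫ polynomials ≫ logarithms), or apply L'Hôpital's rule; the quotient → 0.
Adding the constant: 0 - 1 = -1. Limit = -1.

Final answer: -1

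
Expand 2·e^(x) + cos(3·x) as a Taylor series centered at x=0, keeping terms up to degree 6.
-727·x^6/720 + x^5/60 + 83·x^4/24 + x^3/3 - 7·x^2/2 + 2·x + 3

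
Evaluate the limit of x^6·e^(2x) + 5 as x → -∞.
The product is a 0·∞ indeterminate form at x → -∞.
Rewrite the product as x^6 / e^(-2x) (an ∞/∞ form) and apply L'Hôpital, or use the standard hierarchy e^(2|x|) ≫ |x^6| as x → -∞.
The indeterminate product → 0, so the limit = 5.

Final answer: 5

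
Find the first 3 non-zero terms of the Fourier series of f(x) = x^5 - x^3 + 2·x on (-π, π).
(-42·π^2 + 2·π^4 + 256)·sin(x) + (-π^4 - 11 + 6·π^2)·sin(2·x) + (-58·π^2/27 + 224/81 + 2·π^4/3)·sin(3·x)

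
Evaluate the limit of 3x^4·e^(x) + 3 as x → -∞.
The product is a 0·∞ indeterminate form at x → -∞.
Rewrite the product as 3x^4 / e^(-x) (an ∞/∞ form) and apply L'Hôpital, or use the standard hierarchy e^(|x|) ≫ |x^4| as x → -∞.
The indeterminate product → 0, so the limit = 3.

Final answer: 3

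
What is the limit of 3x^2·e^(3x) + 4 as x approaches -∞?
The product is a 0·∞ indeterminate form at x → -∞.
Rewrite the product as 3x^2 / e^(-3x) (an ∞/∞ form) and apply L'Hôpital, or use the standard hierarchy e^(3|x|) ≫ |x^2| as x → -∞.
The indeterminate product → 0, so the limit = 4.

Final answer: 4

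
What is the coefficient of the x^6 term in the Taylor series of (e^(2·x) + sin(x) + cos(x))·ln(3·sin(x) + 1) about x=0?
Expand to order 6: (e^(2·x) + sin(x) + cos(x))·ln(3·sin(x) + 1) = -25103·x^6/240 + 333·x^5/8 - 61·x^4/4 + 8·x^3 + 6·x + O(x^7).
The coefficient of x^6 is -25103/240.

Final answer: -25103/240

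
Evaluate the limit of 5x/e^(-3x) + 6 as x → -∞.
The quotient is an ∞/∞ indeterminate form as x → -∞.
Compare growth rates of the dominant terms (exponentials ≫ polynomials ≫ logarithms), or apply L'Hôpital's rule; the quotient → 0.
Adding the constant: 0 + 6 = 6. Limit = 6.

Final answer: 6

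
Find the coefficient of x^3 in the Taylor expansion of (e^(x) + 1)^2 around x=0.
Expand to order 3: (e^(x) + 1)^2 = 5·x^3/3 + 3·x^2 + 4·x + 4 + O(x^4).
The coefficient of x^3 is 5/3.

Final answer: 5/3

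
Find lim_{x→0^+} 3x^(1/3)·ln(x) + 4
The product is a 0·∞ indeterminate form at x → 0⁺.
Rewrite the product as 3·ln(x) / x^(-1/3) and apply L'Hôpital, or use the standard hierarchy x^(-1/3) ≫ |ln x| as x → 0⁺.
The indeterminate product → 0, so the limit = 4.

Final answer: 4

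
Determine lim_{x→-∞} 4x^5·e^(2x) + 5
The product is a 0·∞ indeterminate form at x → -∞.
Rewrite the product as 4x^5 / e^(-2x) (an ∞/∞ form) and apply L'Hôpital, or use the standard hierarchy e^(2|x|) ≫ |x^5| as x → -∞.
The indeterminate product → 0, so the limit = 5.

Final answer: 5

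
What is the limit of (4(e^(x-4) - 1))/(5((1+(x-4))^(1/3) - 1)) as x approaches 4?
Both numerator and denominator → 0 as x → 4; this is a 0/0 indeterminate form.
Expand each to leading order near x = 4: numerator ~ 4·(x - 4), denominator ~ 5·(x - 4)/3.
The limit of the ratio is 12/5.

Final answer: 12/5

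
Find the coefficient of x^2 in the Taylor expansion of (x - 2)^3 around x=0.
Expand to order 2: (x - 2)^3 = -6·x^2 + 12·x - 8 + O(x^3).
The coefficient of x^2 is -6.

Final answer: -6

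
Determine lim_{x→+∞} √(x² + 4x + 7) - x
This is an ∞ − ∞ indeterminate form.
Multiply and divide by the conjugate √(x²+4x + 7) + x; the x² terms cancel, leaving (4x + 7)/(√(x²+4x + 7)+x) → 4/2 = 2.
Limit = 2.

Final answer: 2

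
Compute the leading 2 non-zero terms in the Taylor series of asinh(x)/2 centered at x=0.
-x^3/12 + x/2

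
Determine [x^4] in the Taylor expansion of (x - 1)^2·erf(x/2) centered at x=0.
Expand to order 4: (x - 1)^2·erf(x/2) = x^4/(6·√(π)) + 11·x^3/(12·√(π)) - 2·x^2/√(π) + x/√(π) + O(x^5).
The coefficient of x^4 is 1/(6·√(π)).

Final answer: 1/(6·√(π))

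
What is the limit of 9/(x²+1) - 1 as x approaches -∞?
Evaluate the dominant behaviour as x → -∞; each term tends to a finite value or vanishes.
Limit = -1.

Final answer: -1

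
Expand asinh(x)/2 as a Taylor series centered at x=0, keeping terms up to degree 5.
3·x^5/80 - x^3/12 + x/2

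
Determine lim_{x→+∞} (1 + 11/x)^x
As x → +∞: this is the defining limit (1 + 11/x)^x → e^11.
Limit = e^(11).

Final answer: e^(11)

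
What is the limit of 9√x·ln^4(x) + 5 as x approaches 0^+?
The product is a 0·∞ indeterminate form at x → 0⁺.
Rewrite the product as 9·ln^4(x) / x^(-1/2) and apply L'Hôpital, or use the standard hierarchy x^(-1/2) ≫ |ln x|^4 as x → 0⁺.
The indeterminate product → 0, so the limit = 5.

Final answer: 5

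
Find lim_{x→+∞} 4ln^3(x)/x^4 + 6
The quotient is an ∞/∞ indeterminate form as x → +∞.
The polynomial denominator x^4 dominates the logarithmic numerator (any positive power of x ≫ ln^3(x) as x → ∞), so the quotient → 0.
Adding the constant: 0 + 6 = 6. Limit = 6.

Final answer: 6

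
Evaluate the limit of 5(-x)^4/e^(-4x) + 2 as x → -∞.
The quotient is an ∞/∞ indeterminate form as x → -∞.
Compare growth rates of the dominant terms (exponentials ≫ polynomials ≫ logarithms), or apply L'Hôpital's rule; the quotient → 0.
Adding the constant: 0 + 2 = 2. Limit = 2.

Final answer: 2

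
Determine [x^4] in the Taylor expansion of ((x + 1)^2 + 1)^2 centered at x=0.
Expand to order 4: ((x + 1)^2 + 1)^2 = x^4 + 4·x^3 + 8·x^2 + 8·x + 4 + O(x^5).
The coefficient of x^4 is 1.

Final answer: 1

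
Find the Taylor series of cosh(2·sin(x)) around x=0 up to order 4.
2·x^2 + 1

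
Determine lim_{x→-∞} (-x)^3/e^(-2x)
This is an ∞/∞ indeterminate form as x → -∞.
Compare growth rates of the dominant terms (exponentials ≫ polynomials ≫ logarithms), or apply L'Hôpital's rule; the quotient → 0.
Limit = 0.

Final answer: 0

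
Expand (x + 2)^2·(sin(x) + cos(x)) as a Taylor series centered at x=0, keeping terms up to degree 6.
5·x^6/72 + x^5/30 - x^4 - 5·x^3/3 + 3·x^2 + 8·x + 4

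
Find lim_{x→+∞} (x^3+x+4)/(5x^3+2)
This is an ∞/∞ indeterminate form as x → +∞.
Divide numerator and denominator by x^3 and let the lower-order terms vanish; the leading terms give 1/5.
Limit = 1/5.

Final answer: 1/5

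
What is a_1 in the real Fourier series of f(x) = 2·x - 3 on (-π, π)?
a_1 = (1/π) ∫_{-π}^{π} f(x)·cos(1x) dx.
Evaluate the integral (use parity and integration by parts as needed): a_1 = 0.

Final answer: 0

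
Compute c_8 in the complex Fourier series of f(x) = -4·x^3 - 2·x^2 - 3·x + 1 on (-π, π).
Compute the real Fourier coefficients first: a_8 = -1/8, b_8 = 21/32 + π^2.
Then c_8 = (a_8 − i·b_8)/2 = -1/16 - i·π^2/2 - 21·i/64.

Final answer: -1/16 - i·π^2/2 - 21·i/64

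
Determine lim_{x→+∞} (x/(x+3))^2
As x → +∞: x/(x+3) = 1/(1 + 3/x) → 1, and the 2nd power of a limit-1 base also → 1.
Limit = 1.

Final answer: 1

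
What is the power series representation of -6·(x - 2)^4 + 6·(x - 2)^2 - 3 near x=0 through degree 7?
-6·x^4 + 48·x^3 - 138·x^2 + 168·x - 75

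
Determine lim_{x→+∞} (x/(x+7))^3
As x → +∞: x/(x+7) = 1/(1 + 7/x) → 1, and the 3rd power of a limit-1 base also → 1.
Limit = 1.

Final answer: 1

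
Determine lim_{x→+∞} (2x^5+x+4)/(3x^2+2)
This is an ∞/∞ indeterminate form as x → +∞.
Divide numerator and denominator by x^5 and let the lower-order terms vanish; the numerator's degree 5 exceeds the denominator's degree 2, so the quotient diverges.
Limit = ∞.

Final answer: ∞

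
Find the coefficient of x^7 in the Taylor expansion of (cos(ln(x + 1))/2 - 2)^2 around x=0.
Expand to order 7: (cos(ln(x + 1))/2 - 2)^2 = -x^7/2 + 9·x^6/16 - 5·x^5/8 + 11·x^4/16 - 3·x^3/4 + 3·x^2/4 + 9/4 + O(x^8).
The coefficient of x^7 is -1/2.

Final answer: -1/2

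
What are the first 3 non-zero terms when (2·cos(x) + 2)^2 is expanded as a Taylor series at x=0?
5·x^4/3 - 8·x^2 + 16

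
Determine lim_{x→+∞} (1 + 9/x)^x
As x → +∞: this is the defining limit (1 + 9/x)^x → e^9.
Limit = e^(9).

Final answer: e^(9)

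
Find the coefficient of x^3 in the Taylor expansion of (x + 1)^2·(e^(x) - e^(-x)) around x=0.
Expand to order 3: (x + 1)^2·(e^(x) - e^(-x)) = 7·x^3/3 + 4·x^2 + 2·x + O(x^4).
The coefficient of x^3 is 7/3.

Final answer: 7/3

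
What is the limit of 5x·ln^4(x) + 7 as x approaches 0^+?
The product is a 0·∞ indeterminate form at x → 0⁺.
Rewrite the product as 5·ln^4(x) / x^(-1) and apply L'Hôpital, or use the standard hierarchy x^(-1) ≫ |ln x|^4 as x → 0⁺.
The indeterminate product → 0, so the limit = 7.

Final answer: 7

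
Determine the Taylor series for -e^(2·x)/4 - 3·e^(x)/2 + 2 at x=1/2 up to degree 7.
-3·e^(1/2)/2 - e/4 + 2 + (-3·e^(1/2)/2 - e/2)·(x - 1/2) + (-e/2 - 3·e^(1/2)/4)·(x - 1/2)^2 + (-e/3 - e^(1/2)/4)·(x - 1/2)^3 + (-e/6 - e^(1/2)/16)·(x - 1/2)^4 + (-e/15 - e^(1/2)/80)·(x - 1/2)^5 + (-e/45 - e^(1/2)/480)·(x - 1/2)^6 + (-2·e/315 - e^(1/2)/3360)·(x - 1/2)^7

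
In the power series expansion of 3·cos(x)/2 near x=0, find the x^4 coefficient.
Expand to order 4: 3·cos(x)/2 = x^4/16 - 3·x^2/4 + 3/2 + O(x^5).
The coefficient of x^4 is 1/16.

Final answer: 1/16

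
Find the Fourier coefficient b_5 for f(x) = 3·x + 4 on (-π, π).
b_5 = (1/π) ∫_{-π}^{π} f(x)·sin(5x) dx.
Evaluate the integral (use parity and integration by parts as needed): b_5 = 6/5.

Final answer: 6/5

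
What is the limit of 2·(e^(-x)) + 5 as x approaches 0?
Direct substitution at x = 0 gives 7.

Final answer: 7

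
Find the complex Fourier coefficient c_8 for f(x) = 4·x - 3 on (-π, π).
Compute the real Fourier coefficients first: a_8 = 0, b_8 = -1.
Then c_8 = (a_8 − i·b_8)/2 = i/2.

Final answer: i/2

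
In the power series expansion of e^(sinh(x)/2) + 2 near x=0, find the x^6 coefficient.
Expand to order 6: e^(sinh(x)/2) + 2 = 337·x^6/46080 + 19·x^5/1280 + 17·x^4/384 + 5·x^3/48 + x^2/8 + x/2 + 3 + O(x^7).
The coefficient of x^6 is 337/46080.

Final answer: 337/46080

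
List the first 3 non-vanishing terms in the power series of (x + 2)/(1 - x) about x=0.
3·x^2 + 3·x + 2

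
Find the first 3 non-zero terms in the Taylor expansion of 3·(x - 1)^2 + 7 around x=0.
3·x^2 - 6·x + 10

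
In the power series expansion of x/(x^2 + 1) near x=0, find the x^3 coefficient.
Expand to order 3: x/(x^2 + 1) = -x^3 + x + O(x^4).
The coefficient of x^3 is -1.

Final answer: -1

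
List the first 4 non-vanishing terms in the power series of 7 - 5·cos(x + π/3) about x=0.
-5·√(3)·x^3/12 + 5·x^2/4 + 5·√(3)·x/2 + 9/2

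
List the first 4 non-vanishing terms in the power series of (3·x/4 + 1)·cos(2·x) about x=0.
-3·x^3/2 - 2·x^2 + 3·x/4 + 1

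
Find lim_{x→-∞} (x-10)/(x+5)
Evaluate the dominant behaviour as x → -∞; each term tends to a finite value or vanishes.
Limit = 1.

Final answer: 1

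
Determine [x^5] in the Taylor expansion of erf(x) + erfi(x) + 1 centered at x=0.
Expand to order 5: erf(x) + erfi(x) + 1 = 2·x^5/(5·√(π)) + 4·x/√(π) + 1 + O(x^6).
The coefficient of x^5 is 2/(5·√(π)).

Final answer: 2/(5·√(π))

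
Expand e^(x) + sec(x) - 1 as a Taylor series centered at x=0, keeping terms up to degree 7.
x^7/5040 + 31·x^6/360 + x^5/120 + x^4/4 + x^3/6 + x^2 + x + 1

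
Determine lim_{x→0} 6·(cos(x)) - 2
Direct substitution at x = 0 gives 4.

Final answer: 4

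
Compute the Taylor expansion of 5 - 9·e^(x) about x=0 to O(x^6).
-3·x^5/40 - 3·x^4/8 - 3·x^3/2 - 9·x^2/2 - 9·x - 4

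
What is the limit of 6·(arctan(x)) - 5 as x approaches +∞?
Evaluate the dominant behaviour as x → +∞; each term tends to a finite value or vanishes.
Limit = -5 + 3·π.

Final answer: -5 + 3·π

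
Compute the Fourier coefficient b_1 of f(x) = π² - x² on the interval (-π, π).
b_1 = (1/π) ∫_{-π}^{π} f(x)·sin(1x) dx.
Evaluate the integral (use parity and integration by parts as needed): b_1 = 0.

Final answer: 0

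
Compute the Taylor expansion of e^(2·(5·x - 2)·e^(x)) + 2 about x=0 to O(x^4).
265·x^3·e^(-4)/3 + 26·x^2·e^(-4) + 6·x·e^(-4) + e^(-4) + 2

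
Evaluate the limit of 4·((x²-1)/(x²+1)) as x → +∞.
Evaluate the dominant behaviour as x → +∞; each term tends to a finite value or vanishes.
Limit = 4.

Final answer: 4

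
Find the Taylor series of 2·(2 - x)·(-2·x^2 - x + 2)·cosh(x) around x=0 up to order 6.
-43·x^6/180 + 5·x^5/3 - 8·x^4/3 - 2·x^2 - 8·x + 8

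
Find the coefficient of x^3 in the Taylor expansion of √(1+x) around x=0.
Expand to order 3: √(1+x) = x^3/16 - x^2/8 + x/2 + 1 + O(x^4).
The coefficient of x^3 is 1/16.

Final answer: 1/16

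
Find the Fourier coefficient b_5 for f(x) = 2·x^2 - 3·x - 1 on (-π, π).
b_5 = (1/π) ∫_{-π}^{π} f(x)·sin(5x) dx.
Evaluate the integral (use parity and integration by parts as needed): b_5 = -6/5.

Final answer: -6/5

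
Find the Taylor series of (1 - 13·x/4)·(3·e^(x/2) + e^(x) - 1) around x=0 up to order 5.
-233·x^5/1536 - 89·x^4/128 - 251·x^3/96 - 29·x^2/4 - 29·x/4 + 3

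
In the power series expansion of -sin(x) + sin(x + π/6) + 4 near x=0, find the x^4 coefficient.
Expand to order 4: -sin(x) + sin(x + π/6) + 4 = x^4/48 + x^3·(1/6 - √(3)/12) - x^2/4 + x·(-1 + √(3)/2) + 9/2 + O(x^5).
The coefficient of x^4 is 1/48.

Final answer: 1/48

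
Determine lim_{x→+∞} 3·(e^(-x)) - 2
Evaluate the dominant behaviour as x → +∞; each term tends to a finite value or vanishes.
Limit = -2.

Final answer: -2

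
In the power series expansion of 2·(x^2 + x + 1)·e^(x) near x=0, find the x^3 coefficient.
Expand to order 3: 2·(x^2 + x + 1)·e^(x) = 10·x^3/3 + 5·x^2 + 4·x + 2 + O(x^4).
The coefficient of x^3 is 10/3.

Final answer: 10/3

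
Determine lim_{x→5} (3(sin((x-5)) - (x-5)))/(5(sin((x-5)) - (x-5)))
Both numerator and denominator → 0 as x → 5; this is a 0/0 indeterminate form.
Expand each to leading order near x = 5: numerator ~ -(x - 5)^3/2, denominator ~ -5·(x - 5)^3/6.
The limit of the ratio is 3/5.

Final answer: 3/5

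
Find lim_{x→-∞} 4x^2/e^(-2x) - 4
The quotient is an ∞/∞ indeterminate form as x → -∞.
Compare growth rates of the dominant terms (exponentials ≫ polynomials ≫ logarithms), or apply L'Hôpital's rule; the quotient → 0.
Adding the constant: 0 - 4 = -4. Limit = -4.

Final answer: -4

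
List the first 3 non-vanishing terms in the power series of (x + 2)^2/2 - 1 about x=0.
x^2/2 + 2·x + 1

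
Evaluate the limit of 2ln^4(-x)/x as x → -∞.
This is an ∞/∞ indeterminate form as x → -∞.
Compare growth rates of the dominant terms (exponentials ≫ polynomials ≫ logarithms), or apply L'Hôpital's rule; the quotient → 0.
Limit = 0.

Final answer: 0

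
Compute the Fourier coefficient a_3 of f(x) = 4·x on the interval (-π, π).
a_3 = (1/π) ∫_{-π}^{π} f(x)·cos(3x) dx.
Evaluate the integral (use parity and integration by parts as needed): a_3 = 0.

Final answer: 0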